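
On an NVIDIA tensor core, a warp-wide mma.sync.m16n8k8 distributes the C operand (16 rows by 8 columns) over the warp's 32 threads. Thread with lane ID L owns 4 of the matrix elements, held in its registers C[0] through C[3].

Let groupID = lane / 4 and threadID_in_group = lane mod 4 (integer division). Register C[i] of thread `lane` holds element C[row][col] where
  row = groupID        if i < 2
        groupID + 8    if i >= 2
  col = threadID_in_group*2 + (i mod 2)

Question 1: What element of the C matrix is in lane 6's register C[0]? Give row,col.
1,4

lane 6: g=1 (6/4), t=2 (6%4)
i=0: r=1+0=1, c=2*2+0=4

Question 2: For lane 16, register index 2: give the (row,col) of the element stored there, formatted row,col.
lane 16: gid=4 (16/4), tid=0 (16%4)
i=2: r=4+8=12, c=0*2+0=0

12,0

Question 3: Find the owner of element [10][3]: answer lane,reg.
9,3

r: 10->gid=2,r8=1  c: 3->tid=1,i&1=1
L=2*4+1=9  i=1*2+1=3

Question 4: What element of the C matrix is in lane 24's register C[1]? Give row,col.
24: gid=6,tid=0
[1] (6+0,0*2+1) = (6,1)

6,1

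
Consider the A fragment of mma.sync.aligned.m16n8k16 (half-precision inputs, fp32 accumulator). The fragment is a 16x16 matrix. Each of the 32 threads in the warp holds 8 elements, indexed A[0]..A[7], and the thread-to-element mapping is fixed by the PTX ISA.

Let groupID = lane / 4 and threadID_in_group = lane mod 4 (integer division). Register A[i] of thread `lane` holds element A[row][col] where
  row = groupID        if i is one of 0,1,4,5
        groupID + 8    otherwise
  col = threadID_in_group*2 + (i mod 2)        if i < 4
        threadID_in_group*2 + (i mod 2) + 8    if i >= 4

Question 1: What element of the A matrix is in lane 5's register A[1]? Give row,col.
lane 5->5/4=1, 5 mod 4=1
i=1  r:1+0->1  c:2·1+1+0->3

1,3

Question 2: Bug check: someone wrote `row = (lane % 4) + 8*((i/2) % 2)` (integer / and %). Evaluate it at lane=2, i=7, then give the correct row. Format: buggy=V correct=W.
`(lane % 4) + 8*((i/2) % 2)`[2,7]⇒10
lane 2⇒2/4=0, 2 mod 4=2
i=7  r:0+8⇒8  c:2·2+1+8⇒13
row: 10 vs 8

buggy=10 correct=8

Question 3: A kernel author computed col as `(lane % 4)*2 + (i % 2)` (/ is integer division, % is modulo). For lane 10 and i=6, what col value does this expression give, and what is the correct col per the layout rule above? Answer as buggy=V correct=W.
`(lane % 4)*2 + (i % 2)`[10,6]⇒4
L=10⇒gr=10>>2=2, th=10&3=2
[6]⇒row 2+8=10  col 2·2+0+8=12
col: 4 vs 12

buggy=4 correct=12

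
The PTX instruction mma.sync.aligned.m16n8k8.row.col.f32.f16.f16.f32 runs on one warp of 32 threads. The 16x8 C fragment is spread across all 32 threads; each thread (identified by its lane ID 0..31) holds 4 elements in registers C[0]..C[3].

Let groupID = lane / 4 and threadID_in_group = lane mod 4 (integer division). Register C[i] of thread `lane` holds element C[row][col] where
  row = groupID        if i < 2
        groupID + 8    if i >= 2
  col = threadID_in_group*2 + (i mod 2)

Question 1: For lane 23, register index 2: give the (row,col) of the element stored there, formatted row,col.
lane 23→23/4=5, 23 mod 4=3
i=2  r:5+8→13  c:2·3+0→6

13,6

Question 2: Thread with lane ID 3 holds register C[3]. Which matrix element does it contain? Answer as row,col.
3: grp=0,tig=3
[3] (0+8,3*2+1) = (8,7)

8,7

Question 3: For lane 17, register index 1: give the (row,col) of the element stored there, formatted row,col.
lane 17⇒17/4=4, 17 mod 4=1
i=1  r:4+0⇒4  c:2·1+1⇒3

4,3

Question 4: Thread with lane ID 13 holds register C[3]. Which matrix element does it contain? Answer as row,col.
13: grp=3,tig=1
[3] (3+8,1*2+1) = (11,3)

11,3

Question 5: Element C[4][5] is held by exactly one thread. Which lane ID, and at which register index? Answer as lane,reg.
r=4->g=4,rb=0  c=5->t=2,b0=1
L=4*4+2=18  i=0*2+1=1

18,1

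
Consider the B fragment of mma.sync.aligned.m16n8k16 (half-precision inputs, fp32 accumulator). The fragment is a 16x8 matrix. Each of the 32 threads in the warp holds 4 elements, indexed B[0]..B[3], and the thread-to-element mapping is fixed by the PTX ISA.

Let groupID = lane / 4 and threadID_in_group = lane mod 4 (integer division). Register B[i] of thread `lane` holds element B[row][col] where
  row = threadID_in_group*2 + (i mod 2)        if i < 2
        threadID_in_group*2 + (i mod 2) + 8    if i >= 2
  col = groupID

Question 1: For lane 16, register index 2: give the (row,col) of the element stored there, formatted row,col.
8,4

16: gid=4,tid=0
[2] (0*2+0+8,4) = (8,4)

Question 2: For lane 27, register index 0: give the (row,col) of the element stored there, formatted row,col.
lane 27: G=6 (27/4), T=3 (27%4)
i=0: r=3*2+0+0=6, c=G=6

6,6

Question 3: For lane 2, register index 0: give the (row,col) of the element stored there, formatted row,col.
4,0

lane 2->2/4=0, 2 mod 4=2
i=0  r:2·2+0+0->4  c:0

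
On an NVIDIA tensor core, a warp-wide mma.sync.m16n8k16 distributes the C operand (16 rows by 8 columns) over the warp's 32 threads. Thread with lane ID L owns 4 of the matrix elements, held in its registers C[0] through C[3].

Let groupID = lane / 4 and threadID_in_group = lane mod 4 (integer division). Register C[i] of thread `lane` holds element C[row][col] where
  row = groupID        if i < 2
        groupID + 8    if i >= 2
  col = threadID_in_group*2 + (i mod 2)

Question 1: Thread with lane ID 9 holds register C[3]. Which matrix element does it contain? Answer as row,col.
10,3

9: G=2,T=1
[3] (2+8,1*2+1) = (10,3)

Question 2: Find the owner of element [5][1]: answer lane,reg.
20,1

r=5→G=5,rhi=0  c=1→T=0,p=1
L=5*4+0=20  i=0*2+1=1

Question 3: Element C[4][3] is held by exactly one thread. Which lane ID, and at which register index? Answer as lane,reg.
r=4->g=4,rb=0  c=3->t=1,b0=1
L=4*4+1=17  i=0*2+1=1

17,1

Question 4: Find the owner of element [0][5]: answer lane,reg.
r: 0->gid=0,r8=0  c: 5->tid=2,i&1=1
L=0*4+2=2  i=0*2+1=1

2,1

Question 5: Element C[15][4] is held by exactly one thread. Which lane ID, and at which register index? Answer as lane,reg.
30,2

r:15=>grp=7,rB=1  c:4=>tig=2,lo=0
L=7*4+2=30  i=1*2+0=2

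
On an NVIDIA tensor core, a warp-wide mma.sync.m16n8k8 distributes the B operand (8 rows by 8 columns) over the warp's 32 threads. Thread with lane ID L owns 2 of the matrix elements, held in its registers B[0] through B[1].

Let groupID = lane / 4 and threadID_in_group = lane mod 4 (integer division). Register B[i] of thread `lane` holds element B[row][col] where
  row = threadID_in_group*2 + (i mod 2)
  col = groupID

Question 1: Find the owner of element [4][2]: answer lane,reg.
c: 2->gid=2  r: 4->tid=2,i&1=0
L=2*4+2=10  i=0=0

10,0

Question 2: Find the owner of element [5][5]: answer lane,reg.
c=5⇒gr=5  r=5⇒th=2,odd=1
L=5*4+2=22  i=1=1

22,1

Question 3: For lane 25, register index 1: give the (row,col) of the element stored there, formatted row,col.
lane 25→25/4=6, 25 mod 4=1
i=1  r:2·1+1→3  c:6

3,6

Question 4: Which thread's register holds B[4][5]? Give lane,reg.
22,0

c:5=>grp=5  r:4=>tig=2,lo=0
L=5*4+2=22  i=0=0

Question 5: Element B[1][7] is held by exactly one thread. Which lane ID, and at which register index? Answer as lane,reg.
c: 7->gid=7  r: 1->tid=0,i&1=1
L=7*4+0=28  i=1=1

28,1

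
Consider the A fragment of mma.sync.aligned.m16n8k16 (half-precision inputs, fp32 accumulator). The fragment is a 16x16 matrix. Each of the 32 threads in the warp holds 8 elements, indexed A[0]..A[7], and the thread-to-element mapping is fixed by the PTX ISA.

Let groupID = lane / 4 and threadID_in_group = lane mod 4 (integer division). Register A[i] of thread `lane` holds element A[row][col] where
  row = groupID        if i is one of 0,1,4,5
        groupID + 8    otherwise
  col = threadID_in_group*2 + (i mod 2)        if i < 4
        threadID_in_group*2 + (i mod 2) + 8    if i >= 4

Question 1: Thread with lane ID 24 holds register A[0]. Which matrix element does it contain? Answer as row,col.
24: g=6,t=0
[0] (6+0,0*2+0+0) = (6,0)

6,0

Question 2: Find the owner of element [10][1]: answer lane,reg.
8,3

r=10->g=2,rb=1  c=1->cb=0,t=0,b0=1
L=2*4+0=8  i=0*4+1*2+1=3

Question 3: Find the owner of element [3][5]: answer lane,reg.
14,1

r=3->g=3,rb=0  c=5->cb=0,t=2,b0=1
L=3*4+2=14  i=0*4+0*2+1=1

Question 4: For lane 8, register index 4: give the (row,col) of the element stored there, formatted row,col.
L=8=>grp=8>>2=2, tig=8&3=0
[4]=>row 2+0=2  col 0·2+0+8=8

2,8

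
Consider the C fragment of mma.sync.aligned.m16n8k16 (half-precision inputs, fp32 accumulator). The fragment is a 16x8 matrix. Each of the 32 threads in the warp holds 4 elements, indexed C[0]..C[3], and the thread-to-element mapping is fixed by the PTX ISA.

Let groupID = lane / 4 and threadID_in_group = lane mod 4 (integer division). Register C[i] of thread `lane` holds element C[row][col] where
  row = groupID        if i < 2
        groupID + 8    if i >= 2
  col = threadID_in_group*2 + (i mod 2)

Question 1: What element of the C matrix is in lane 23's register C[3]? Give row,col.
13,7

lane 23: gid=5 (23/4), tid=3 (23%4)
i=3: r=5+8=13, c=3*2+1=7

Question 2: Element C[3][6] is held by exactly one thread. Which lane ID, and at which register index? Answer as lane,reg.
r:3=>grp=3,rB=0  c:6=>tig=3,lo=0
L=3*4+3=15  i=0*2+0=0

15,0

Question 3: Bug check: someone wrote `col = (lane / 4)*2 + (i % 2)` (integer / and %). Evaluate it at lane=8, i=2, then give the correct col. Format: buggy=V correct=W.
`(lane / 4)*2 + (i % 2)`[8,2]->4
8: g=2,t=0
[2] (2+8,0*2+0) = (10,0)
col: 4 vs 0

buggy=4 correct=0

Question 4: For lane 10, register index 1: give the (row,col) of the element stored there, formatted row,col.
2,5

lane 10: G=2 (10/4), T=2 (10%4)
i=1: r=2+0=2, c=2*2+1=5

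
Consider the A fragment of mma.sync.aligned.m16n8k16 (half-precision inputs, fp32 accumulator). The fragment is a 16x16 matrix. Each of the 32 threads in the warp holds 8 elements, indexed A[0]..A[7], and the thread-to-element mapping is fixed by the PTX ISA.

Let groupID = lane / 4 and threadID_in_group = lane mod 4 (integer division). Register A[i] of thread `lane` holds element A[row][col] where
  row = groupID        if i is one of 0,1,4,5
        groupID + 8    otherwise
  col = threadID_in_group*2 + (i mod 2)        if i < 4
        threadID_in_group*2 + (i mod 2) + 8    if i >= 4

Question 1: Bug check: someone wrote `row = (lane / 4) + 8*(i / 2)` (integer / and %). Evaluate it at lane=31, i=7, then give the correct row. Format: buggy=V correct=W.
buggy=31 correct=15

`(lane / 4) + 8*(i / 2)`[31,7]->31
lane 31->31/4=7, 31 mod 4=3
i=7  r:7+8->15  c:2·3+1+8->15
row: 31 vs 15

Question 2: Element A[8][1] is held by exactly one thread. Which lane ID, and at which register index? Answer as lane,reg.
0,3

r=8→G=0,rhi=1  c=1→chi=0,T=0,p=1
L=0*4+0=0  i=0*4+1*2+1=3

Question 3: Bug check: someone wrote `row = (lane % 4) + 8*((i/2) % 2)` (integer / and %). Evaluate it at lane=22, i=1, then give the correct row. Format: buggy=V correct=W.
buggy=2 correct=5

`(lane % 4) + 8*((i/2) % 2)`[22,1]=>2
lane 22: grp=5 (22/4), tig=2 (22%4)
i=1: r=5+0=5, c=2*2+1+0=5
row: 2 vs 5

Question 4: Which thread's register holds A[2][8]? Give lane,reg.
8,4

r=2⇒gr=2,Rb=0  c=8⇒Cb=1,th=0,odd=0
L=2*4+0=8  i=1*4+0*2+0=4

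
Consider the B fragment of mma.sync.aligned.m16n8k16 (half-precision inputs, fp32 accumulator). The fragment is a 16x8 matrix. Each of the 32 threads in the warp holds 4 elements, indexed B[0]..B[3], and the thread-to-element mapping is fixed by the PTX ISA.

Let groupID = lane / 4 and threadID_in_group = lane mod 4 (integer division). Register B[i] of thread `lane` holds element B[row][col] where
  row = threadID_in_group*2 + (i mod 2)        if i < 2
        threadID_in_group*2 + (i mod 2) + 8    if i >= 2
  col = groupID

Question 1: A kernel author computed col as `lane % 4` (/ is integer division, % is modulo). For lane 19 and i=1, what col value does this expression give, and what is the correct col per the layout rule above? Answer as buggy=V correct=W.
`lane % 4`[19,1]⇒3
lane 19: gr=4 (19/4), th=3 (19%4)
i=1: r=3*2+1+0=7, c=gr=4
col: 3 vs 4

buggy=3 correct=4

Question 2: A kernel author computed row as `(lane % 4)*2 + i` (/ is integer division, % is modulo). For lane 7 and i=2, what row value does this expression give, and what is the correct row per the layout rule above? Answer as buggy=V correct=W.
buggy=8 correct=14

`(lane % 4)*2 + i`[7,2]->8
L=7->gid=7>>2=1, tid=7&3=3
[2]->row 3·2+0+8=14  col gid=1
row: 8 vs 14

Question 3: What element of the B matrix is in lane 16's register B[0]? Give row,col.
0,4

lane 16→16/4=4, 16 mod 4=0
i=0  r:2·0+0+0→0  c:4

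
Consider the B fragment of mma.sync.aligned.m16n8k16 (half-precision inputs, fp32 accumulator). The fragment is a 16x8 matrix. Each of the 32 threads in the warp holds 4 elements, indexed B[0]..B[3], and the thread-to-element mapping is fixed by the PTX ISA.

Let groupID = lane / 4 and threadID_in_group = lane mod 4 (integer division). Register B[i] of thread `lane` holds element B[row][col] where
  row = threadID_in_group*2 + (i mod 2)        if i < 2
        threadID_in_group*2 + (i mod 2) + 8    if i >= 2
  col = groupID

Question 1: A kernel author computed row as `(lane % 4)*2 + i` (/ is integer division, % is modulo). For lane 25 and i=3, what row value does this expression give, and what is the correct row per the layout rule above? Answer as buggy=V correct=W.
`(lane % 4)*2 + i`[25,3]⇒5
L=25⇒gr=25>>2=6, th=25&3=1
[3]⇒row 1·2+1+8=11  col gr=6
row: 5 vs 11

buggy=5 correct=11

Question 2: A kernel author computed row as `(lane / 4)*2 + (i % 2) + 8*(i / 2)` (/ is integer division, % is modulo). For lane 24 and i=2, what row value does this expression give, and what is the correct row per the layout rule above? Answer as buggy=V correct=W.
buggy=20 correct=8

`(lane / 4)*2 + (i % 2) + 8*(i / 2)`[24,2]->20
24: g=6,t=0
[2] (0*2+0+8,6) = (8,6)
row: 20 vs 8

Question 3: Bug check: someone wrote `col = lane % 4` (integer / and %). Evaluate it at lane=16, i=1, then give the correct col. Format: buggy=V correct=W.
`lane % 4`[16,1]=>0
lane 16: grp=4 (16/4), tig=0 (16%4)
i=1: r=0*2+1+0=1, c=grp=4
col: 0 vs 4

buggy=0 correct=4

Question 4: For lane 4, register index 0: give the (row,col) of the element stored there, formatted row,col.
0,1

lane 4->4/4=1, 4 mod 4=0
i=0  r:2·0+0+0->0  c:1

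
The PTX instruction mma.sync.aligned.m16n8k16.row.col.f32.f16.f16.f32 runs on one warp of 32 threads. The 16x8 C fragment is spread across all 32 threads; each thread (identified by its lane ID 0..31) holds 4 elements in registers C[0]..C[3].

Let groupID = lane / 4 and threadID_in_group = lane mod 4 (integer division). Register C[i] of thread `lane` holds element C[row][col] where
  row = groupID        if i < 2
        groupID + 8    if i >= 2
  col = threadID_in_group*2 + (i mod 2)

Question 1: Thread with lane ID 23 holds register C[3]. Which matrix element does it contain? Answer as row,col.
13,7

lane 23->23/4=5, 23 mod 4=3
i=3  r:5+8->13  c:2·3+1->7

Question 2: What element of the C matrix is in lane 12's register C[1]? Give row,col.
12: gid=3,tid=0
[1] (3+0,0*2+1) = (3,1)

3,1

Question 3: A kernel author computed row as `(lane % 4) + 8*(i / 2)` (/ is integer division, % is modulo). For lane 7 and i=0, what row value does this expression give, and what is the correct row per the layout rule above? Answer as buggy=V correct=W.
`(lane % 4) + 8*(i / 2)`[7,0]->3
L=7->gid=7>>2=1, tid=7&3=3
[0]->row 1+0=1  col 3·2+0=6
row: 3 vs 1

buggy=3 correct=1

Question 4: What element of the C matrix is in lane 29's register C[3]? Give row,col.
lane 29: gid=7 (29/4), tid=1 (29%4)
i=3: r=7+8=15, c=1*2+1=3

15,3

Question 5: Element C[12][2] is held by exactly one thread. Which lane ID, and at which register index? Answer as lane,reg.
17,2

r=12⇒gr=4,Rb=1  c=2⇒th=1,odd=0
L=4*4+1=17  i=1*2+0=2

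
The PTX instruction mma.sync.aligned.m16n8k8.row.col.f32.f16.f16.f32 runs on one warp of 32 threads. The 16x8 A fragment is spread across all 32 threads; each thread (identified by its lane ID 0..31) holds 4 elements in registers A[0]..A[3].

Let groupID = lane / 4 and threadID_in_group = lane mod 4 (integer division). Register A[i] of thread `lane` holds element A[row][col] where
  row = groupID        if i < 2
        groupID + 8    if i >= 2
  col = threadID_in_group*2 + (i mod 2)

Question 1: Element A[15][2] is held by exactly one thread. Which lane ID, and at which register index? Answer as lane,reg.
29,2

r: 15->gid=7,r8=1  c: 2->tid=1,i&1=0
L=7*4+1=29  i=1*2+0=2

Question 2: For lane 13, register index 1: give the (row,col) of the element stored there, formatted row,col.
3,3

L=13=>grp=13>>2=3, tig=13&3=1
[1]=>row 3+0=3  col 1·2+1=3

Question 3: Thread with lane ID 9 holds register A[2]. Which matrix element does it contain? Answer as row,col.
lane 9→9/4=2, 9 mod 4=1
i=2  r:2+8→10  c:2·1+0→2

10,2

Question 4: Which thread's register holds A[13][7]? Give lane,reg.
23,3

r:13=>grp=5,rB=1  c:7=>tig=3,lo=1
L=5*4+3=23  i=1*2+1=3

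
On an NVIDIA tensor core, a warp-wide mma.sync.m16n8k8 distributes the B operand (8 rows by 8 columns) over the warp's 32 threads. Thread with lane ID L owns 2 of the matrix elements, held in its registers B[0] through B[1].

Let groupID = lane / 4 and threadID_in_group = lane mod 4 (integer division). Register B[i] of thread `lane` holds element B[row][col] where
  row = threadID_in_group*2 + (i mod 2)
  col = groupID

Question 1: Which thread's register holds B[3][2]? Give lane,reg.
9,1

c=2⇒gr=2  r=3⇒th=1,odd=1
L=2*4+1=9  i=1=1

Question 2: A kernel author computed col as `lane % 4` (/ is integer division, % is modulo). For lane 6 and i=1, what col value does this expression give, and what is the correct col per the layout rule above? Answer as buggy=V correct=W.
`lane % 4`[6,1]⇒2
L=6⇒gr=6>>2=1, th=6&3=2
[1]⇒row 2·2+1=5  col gr=1
col: 2 vs 1

buggy=2 correct=1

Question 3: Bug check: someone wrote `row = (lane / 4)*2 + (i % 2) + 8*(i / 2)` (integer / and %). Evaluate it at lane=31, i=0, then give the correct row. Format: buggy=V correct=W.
`(lane / 4)*2 + (i % 2) + 8*(i / 2)`[31,0]→14
lane 31: G=7 (31/4), T=3 (31%4)
i=0: r=3*2+0=6, c=G=7
row: 14 vs 6

buggy=14 correct=6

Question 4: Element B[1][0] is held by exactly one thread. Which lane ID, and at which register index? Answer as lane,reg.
c=0→G=0  r=1→T=0,p=1
L=0*4+0=0  i=1=1

0,1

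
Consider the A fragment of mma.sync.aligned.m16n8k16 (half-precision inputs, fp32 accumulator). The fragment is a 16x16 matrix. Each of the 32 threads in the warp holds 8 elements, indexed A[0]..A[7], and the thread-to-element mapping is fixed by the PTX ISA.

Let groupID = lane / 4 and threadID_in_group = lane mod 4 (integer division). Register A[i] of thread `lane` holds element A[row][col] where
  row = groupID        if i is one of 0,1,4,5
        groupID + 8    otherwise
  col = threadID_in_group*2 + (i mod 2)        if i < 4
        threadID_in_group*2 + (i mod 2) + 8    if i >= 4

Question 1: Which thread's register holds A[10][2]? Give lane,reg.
9,2

r: 10->gid=2,r8=1  c: 2->c8=0,tid=1,i&1=0
L=2*4+1=9  i=0*4+1*2+0=2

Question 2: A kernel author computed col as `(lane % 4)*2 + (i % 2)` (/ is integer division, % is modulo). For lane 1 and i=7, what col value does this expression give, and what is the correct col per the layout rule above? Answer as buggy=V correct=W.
`(lane % 4)*2 + (i % 2)`[1,7]->3
1: gid=0,tid=1
[7] (0+8,1*2+1+8) = (8,11)
col: 3 vs 11

buggy=3 correct=11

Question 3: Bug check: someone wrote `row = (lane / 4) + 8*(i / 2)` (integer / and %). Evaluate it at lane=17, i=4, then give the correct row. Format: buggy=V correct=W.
`(lane / 4) + 8*(i / 2)`[17,4]->20
17: g=4,t=1
[4] (4+0,1*2+0+8) = (4,10)
row: 20 vs 4

buggy=20 correct=4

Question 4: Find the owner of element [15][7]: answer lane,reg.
r=15⇒gr=7,Rb=1  c=7⇒Cb=0,th=3,odd=1
L=7*4+3=31  i=0*4+1*2+1=3

31,3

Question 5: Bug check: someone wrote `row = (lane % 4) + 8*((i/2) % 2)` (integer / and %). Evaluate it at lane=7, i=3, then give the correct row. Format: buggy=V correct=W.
`(lane % 4) + 8*((i/2) % 2)`[7,3]->11
7: g=1,t=3
[3] (1+8,3*2+1+0) = (9,7)
row: 11 vs 9

buggy=11 correct=9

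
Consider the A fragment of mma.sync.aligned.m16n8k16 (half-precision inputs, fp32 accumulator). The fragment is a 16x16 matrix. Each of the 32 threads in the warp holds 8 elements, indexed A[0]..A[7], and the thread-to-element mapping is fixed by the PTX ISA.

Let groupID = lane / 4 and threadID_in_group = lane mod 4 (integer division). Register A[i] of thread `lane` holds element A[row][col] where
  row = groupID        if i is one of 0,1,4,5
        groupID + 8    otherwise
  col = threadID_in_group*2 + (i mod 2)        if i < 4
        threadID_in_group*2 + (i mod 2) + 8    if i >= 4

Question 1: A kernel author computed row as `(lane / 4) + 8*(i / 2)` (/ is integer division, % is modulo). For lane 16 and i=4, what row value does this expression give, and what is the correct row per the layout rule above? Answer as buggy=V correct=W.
buggy=20 correct=4

`(lane / 4) + 8*(i / 2)`[16,4]->20
L=16->gid=16>>2=4, tid=16&3=0
[4]->row 4+0=4  col 0·2+0+8=8
row: 20 vs 4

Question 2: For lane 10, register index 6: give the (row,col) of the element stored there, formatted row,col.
10,12

lane 10->10/4=2, 10 mod 4=2
i=6  r:2+8->10  c:2·2+0+8->12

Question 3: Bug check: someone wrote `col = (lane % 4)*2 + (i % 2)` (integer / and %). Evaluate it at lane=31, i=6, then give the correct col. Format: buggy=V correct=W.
`(lane % 4)*2 + (i % 2)`[31,6]->6
lane 31->31/4=7, 31 mod 4=3
i=6  r:7+8->15  c:2·3+0+8->14
col: 6 vs 14

buggy=6 correct=14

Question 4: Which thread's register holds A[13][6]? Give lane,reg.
23,2

r=13->g=5,rb=1  c=6->cb=0,t=3,b0=0
L=5*4+3=23  i=0*4+1*2+0=2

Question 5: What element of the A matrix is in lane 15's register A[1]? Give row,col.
lane 15: G=3 (15/4), T=3 (15%4)
i=1: r=3+0=3, c=3*2+1+0=7

3,7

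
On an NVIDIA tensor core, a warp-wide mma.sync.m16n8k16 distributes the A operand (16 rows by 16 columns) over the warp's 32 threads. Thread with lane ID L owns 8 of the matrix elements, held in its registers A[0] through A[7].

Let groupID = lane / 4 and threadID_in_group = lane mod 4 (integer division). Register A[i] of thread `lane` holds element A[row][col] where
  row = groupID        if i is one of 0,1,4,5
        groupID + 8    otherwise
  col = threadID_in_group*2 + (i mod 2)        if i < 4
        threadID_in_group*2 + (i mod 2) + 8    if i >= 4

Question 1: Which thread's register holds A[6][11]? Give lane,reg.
25,5

r=6→G=6,rhi=0  c=11→chi=1,T=1,p=1
L=6*4+1=25  i=1*4+0*2+1=5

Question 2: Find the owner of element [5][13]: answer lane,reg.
r=5⇒gr=5,Rb=0  c=13⇒Cb=1,th=2,odd=1
L=5*4+2=22  i=1*4+0*2+1=5

22,5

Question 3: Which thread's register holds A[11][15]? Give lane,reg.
15,7

r=11⇒gr=3,Rb=1  c=15⇒Cb=1,th=3,odd=1
L=3*4+3=15  i=1*4+1*2+1=7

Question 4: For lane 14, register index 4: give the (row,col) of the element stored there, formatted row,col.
3,12

lane 14->14/4=3, 14 mod 4=2
i=4  r:3+0->3  c:2·2+0+8->12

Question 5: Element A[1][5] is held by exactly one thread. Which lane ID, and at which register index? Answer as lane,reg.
6,1

r: 1->gid=1,r8=0  c: 5->c8=0,tid=2,i&1=1
L=1*4+2=6  i=0*4+0*2+1=1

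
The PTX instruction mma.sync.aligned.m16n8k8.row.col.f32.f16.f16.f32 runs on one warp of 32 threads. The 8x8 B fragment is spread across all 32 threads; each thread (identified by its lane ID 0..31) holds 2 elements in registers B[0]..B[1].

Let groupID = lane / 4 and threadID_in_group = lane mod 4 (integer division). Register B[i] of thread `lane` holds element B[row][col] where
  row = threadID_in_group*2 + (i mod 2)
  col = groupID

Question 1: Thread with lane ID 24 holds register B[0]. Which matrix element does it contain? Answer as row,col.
0,6

lane 24→24/4=6, 24 mod 4=0
i=0  r:2·0+0→0  c:6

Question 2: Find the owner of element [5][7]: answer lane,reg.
c=7→G=7  r=5→T=2,p=1
L=7*4+2=30  i=1=1

30,1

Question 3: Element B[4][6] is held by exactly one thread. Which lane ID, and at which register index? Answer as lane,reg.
c=6->g=6  r=4->t=2,b0=0
L=6*4+2=26  i=0=0

26,0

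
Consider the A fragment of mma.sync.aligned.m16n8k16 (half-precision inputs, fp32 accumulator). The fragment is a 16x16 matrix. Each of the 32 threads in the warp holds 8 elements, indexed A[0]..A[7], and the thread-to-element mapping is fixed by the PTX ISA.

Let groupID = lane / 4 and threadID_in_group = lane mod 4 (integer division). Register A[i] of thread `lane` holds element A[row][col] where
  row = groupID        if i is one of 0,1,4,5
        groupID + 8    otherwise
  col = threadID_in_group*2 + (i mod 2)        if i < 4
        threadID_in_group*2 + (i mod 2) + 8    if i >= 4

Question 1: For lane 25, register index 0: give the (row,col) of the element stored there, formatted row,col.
6,2

lane 25⇒25/4=6, 25 mod 4=1
i=0  r:6+0⇒6  c:2·1+0+0⇒2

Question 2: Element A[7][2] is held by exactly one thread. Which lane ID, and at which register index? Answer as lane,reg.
29,0

r: 7->gid=7,r8=0  c: 2->c8=0,tid=1,i&1=0
L=7*4+1=29  i=0*4+0*2+0=0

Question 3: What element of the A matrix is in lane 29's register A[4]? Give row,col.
7,10

L=29⇒gr=29>>2=7, th=29&3=1
[4]⇒row 7+0=7  col 1·2+0+8=10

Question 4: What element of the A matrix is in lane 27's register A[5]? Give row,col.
lane 27⇒27/4=6, 27 mod 4=3
i=5  r:6+0⇒6  c:2·3+1+8⇒15

6,15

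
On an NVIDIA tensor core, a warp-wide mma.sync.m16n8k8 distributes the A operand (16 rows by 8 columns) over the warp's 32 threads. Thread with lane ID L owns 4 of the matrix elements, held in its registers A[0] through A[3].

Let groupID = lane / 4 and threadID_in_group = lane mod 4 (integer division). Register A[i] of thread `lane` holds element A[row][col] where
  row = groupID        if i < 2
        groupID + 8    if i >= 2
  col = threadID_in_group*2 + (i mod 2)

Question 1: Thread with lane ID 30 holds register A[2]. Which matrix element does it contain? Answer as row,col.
15,4

L=30->gid=30>>2=7, tid=30&3=2
[2]->row 7+8=15  col 2·2+0=4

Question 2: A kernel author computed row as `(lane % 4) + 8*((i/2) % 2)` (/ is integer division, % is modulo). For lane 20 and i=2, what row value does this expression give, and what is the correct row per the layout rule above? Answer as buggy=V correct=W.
`(lane % 4) + 8*((i/2) % 2)`[20,2]->8
20: g=5,t=0
[2] (5+8,0*2+0) = (13,0)
row: 8 vs 13

buggy=8 correct=13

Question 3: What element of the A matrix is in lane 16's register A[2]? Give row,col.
12,0

L=16→G=16>>2=4, T=16&3=0
[2]→row 4+8=12  col 0·2+0=0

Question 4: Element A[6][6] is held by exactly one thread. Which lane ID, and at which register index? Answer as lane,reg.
27,0

r: 6->gid=6,r8=0  c: 6->tid=3,i&1=0
L=6*4+3=27  i=0*2+0=0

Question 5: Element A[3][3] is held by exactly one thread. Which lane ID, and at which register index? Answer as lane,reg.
13,1

r: 3->gid=3,r8=0  c: 3->tid=1,i&1=1
L=3*4+1=13  i=0*2+1=1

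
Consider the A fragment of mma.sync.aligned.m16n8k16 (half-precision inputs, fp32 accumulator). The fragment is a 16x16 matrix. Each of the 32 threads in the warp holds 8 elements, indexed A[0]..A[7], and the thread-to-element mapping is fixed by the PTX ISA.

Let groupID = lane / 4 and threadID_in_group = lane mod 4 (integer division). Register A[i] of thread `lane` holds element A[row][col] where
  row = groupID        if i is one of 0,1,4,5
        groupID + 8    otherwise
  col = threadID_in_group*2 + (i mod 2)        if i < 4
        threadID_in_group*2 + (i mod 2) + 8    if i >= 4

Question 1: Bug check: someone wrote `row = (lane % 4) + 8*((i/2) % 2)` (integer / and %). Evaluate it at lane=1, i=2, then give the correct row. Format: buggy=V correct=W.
buggy=9 correct=8

`(lane % 4) + 8*((i/2) % 2)`[1,2]->9
1: gid=0,tid=1
[2] (0+8,1*2+0+0) = (8,2)
row: 9 vs 8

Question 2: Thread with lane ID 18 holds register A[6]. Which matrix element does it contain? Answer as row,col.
18: gr=4,th=2
[6] (4+8,2*2+0+8) = (12,12)

12,12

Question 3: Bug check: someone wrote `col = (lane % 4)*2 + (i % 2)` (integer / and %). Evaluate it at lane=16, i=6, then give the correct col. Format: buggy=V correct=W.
`(lane % 4)*2 + (i % 2)`[16,6]->0
16: gid=4,tid=0
[6] (4+8,0*2+0+8) = (12,8)
col: 0 vs 8

buggy=0 correct=8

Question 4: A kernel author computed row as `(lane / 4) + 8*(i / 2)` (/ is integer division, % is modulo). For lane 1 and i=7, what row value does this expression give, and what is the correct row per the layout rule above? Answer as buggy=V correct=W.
`(lane / 4) + 8*(i / 2)`[1,7]⇒24
1: gr=0,th=1
[7] (0+8,1*2+1+8) = (8,11)
row: 24 vs 8

buggy=24 correct=8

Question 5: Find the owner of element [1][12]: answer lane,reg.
r:1=>grp=1,rB=0  c:12=>cB=1,tig=2,lo=0
L=1*4+2=6  i=1*4+0*2+0=4

6,4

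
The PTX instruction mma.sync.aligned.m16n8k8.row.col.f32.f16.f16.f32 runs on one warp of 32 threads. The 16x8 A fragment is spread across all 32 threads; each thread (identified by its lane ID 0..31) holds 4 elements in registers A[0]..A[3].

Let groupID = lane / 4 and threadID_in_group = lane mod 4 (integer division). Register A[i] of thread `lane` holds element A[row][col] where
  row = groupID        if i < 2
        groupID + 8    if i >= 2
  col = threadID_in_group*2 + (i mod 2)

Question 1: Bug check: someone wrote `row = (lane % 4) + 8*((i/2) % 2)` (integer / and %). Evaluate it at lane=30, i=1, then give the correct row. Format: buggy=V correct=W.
`(lane % 4) + 8*((i/2) % 2)`[30,1]⇒2
30: gr=7,th=2
[1] (7+0,2*2+1) = (7,5)
row: 2 vs 7

buggy=2 correct=7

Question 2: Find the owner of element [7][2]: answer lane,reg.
r: 7->gid=7,r8=0  c: 2->tid=1,i&1=0
L=7*4+1=29  i=0*2+0=0

29,0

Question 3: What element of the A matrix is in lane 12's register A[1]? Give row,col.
lane 12: grp=3 (12/4), tig=0 (12%4)
i=1: r=3+0=3, c=0*2+1=1

3,1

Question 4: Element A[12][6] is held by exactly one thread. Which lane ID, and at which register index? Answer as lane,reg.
19,2

r=12⇒gr=4,Rb=1  c=6⇒th=3,odd=0
L=4*4+3=19  i=1*2+0=2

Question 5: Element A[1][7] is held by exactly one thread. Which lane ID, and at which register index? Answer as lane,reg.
7,1

r=1→G=1,rhi=0  c=7→T=3,p=1
L=1*4+3=7  i=0*2+1=1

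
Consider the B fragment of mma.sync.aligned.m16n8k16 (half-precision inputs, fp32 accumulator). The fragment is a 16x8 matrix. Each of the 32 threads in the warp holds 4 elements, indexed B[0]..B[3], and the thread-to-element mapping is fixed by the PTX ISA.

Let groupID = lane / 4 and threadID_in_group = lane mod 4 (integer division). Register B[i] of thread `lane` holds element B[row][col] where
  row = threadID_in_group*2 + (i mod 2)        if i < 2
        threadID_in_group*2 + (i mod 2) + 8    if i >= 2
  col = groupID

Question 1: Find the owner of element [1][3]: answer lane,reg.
c: 3->gid=3  r: 1->r8=0,tid=0,i&1=1
L=3*4+0=12  i=0*2+1=1

12,1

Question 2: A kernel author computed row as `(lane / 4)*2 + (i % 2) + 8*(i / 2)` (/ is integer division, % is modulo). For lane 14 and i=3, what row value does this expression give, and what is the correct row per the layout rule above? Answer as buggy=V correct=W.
`(lane / 4)*2 + (i % 2) + 8*(i / 2)`[14,3]->15
L=14->g=14>>2=3, t=14&3=2
[3]->row 2·2+1+8=13  col g=3
row: 15 vs 13

buggy=15 correct=13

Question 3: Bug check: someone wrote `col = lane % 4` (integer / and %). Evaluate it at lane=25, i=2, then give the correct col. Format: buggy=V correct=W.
buggy=1 correct=6

`lane % 4`[25,2]->1
lane 25: g=6 (25/4), t=1 (25%4)
i=2: r=1*2+0+8=10, c=g=6
col: 1 vs 6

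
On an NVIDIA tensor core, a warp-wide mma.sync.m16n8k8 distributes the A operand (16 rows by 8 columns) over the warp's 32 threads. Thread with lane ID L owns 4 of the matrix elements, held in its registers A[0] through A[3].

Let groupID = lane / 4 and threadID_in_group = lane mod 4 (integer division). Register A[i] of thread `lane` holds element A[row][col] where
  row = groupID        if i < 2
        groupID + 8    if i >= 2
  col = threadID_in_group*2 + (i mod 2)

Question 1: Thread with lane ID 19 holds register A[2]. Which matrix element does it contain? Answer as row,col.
12,6

lane 19→19/4=4, 19 mod 4=3
i=2  r:4+8→12  c:2·3+0→6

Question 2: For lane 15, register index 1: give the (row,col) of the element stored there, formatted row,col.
lane 15: gr=3 (15/4), th=3 (15%4)
i=1: r=3+0=3, c=3*2+1=7

3,7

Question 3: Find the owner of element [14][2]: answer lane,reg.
25,2

r: 14->gid=6,r8=1  c: 2->tid=1,i&1=0
L=6*4+1=25  i=1*2+0=2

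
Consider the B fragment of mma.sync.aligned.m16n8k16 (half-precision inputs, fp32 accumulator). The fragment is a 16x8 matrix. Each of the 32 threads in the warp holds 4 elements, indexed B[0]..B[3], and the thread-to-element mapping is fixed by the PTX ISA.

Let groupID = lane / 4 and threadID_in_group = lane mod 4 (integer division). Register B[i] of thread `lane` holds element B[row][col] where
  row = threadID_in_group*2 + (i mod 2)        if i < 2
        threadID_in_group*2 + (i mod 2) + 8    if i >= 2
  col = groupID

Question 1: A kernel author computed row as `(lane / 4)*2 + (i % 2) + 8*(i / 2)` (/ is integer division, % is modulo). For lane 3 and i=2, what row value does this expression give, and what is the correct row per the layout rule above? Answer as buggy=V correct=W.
`(lane / 4)*2 + (i % 2) + 8*(i / 2)`[3,2]=>8
3: grp=0,tig=3
[2] (3*2+0+8,0) = (14,0)
row: 8 vs 14

buggy=8 correct=14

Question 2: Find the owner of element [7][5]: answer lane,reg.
c=5->g=5  r=7->rb=0,t=3,b0=1
L=5*4+3=23  i=0*2+1=1

23,1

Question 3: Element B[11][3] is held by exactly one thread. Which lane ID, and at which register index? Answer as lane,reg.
c=3→G=3  r=11→rhi=1,T=1,p=1
L=3*4+1=13  i=1*2+1=3

13,3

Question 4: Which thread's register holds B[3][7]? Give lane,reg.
29,1

c=7->g=7  r=3->rb=0,t=1,b0=1
L=7*4+1=29  i=0*2+1=1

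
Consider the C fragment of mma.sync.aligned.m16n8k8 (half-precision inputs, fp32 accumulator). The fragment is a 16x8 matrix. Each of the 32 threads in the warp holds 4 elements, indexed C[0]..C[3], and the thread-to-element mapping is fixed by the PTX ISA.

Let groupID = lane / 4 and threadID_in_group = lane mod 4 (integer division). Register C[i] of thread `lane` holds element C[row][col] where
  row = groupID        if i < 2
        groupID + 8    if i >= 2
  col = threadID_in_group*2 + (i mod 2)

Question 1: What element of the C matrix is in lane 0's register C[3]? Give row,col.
lane 0->0/4=0, 0 mod 4=0
i=3  r:0+8->8  c:2·0+1->1

8,1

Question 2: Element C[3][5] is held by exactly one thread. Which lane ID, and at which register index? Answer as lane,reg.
14,1

r=3⇒gr=3,Rb=0  c=5⇒th=2,odd=1
L=3*4+2=14  i=0*2+1=1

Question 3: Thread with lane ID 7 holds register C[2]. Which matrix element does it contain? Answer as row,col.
9,6

lane 7→7/4=1, 7 mod 4=3
i=2  r:1+8→9  c:2·3+0→6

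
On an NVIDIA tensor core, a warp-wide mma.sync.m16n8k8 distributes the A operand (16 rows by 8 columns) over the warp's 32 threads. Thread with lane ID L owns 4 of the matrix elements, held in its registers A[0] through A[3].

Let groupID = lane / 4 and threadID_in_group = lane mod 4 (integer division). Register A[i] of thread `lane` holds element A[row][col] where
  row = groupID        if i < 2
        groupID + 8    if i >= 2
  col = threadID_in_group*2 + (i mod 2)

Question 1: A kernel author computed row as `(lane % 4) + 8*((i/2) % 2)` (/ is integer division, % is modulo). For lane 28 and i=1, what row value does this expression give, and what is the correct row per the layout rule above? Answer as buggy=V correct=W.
buggy=0 correct=7

`(lane % 4) + 8*((i/2) % 2)`[28,1]->0
lane 28->28/4=7, 28 mod 4=0
i=1  r:7+0->7  c:2·0+1->1
row: 0 vs 7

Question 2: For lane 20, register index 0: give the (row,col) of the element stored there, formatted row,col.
lane 20->20/4=5, 20 mod 4=0
i=0  r:5+0->5  c:2·0+0->0

5,0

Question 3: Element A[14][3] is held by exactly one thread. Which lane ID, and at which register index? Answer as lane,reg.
25,3

r: 14->gid=6,r8=1  c: 3->tid=1,i&1=1
L=6*4+1=25  i=1*2+1=3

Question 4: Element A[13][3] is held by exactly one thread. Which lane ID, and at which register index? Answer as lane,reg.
r=13→G=5,rhi=1  c=3→T=1,p=1
L=5*4+1=21  i=1*2+1=3

21,3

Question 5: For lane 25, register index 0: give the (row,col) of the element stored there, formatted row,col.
25: g=6,t=1
[0] (6+0,1*2+0) = (6,2)

6,2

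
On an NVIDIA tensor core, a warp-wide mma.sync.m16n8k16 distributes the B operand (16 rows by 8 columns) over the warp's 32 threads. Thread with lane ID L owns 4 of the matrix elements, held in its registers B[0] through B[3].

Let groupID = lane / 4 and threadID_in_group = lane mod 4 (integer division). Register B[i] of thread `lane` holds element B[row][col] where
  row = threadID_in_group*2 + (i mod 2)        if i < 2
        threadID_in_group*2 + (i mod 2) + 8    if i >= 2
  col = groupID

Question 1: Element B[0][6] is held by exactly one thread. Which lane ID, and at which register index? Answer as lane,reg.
c:6=>grp=6  r:0=>rB=0,tig=0,lo=0
L=6*4+0=24  i=0*2+0=0

24,0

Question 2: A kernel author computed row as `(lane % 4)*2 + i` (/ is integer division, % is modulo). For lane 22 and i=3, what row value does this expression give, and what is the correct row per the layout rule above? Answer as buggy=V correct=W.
buggy=7 correct=13

`(lane % 4)*2 + i`[22,3]->7
lane 22: g=5 (22/4), t=2 (22%4)
i=3: r=2*2+1+8=13, c=g=5
row: 7 vs 13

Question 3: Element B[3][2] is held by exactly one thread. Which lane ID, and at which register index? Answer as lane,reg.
c:2=>grp=2  r:3=>rB=0,tig=1,lo=1
L=2*4+1=9  i=0*2+1=1

9,1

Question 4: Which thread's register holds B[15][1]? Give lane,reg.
7,3

c=1⇒gr=1  r=15⇒Rb=1,th=3,odd=1
L=1*4+3=7  i=1*2+1=3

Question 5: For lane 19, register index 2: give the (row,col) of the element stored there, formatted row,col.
19: grp=4,tig=3
[2] (3*2+0+8,4) = (14,4)

14,4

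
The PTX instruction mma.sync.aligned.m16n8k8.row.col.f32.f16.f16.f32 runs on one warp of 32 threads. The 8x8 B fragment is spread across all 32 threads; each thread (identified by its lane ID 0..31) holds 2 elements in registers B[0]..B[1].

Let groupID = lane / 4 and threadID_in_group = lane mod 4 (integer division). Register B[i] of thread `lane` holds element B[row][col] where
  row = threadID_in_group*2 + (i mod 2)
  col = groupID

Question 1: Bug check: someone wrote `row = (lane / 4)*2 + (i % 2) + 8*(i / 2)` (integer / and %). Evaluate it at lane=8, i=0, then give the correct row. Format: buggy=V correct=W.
buggy=4 correct=0

`(lane / 4)*2 + (i % 2) + 8*(i / 2)`[8,0]⇒4
8: gr=2,th=0
[0] (0*2+0,2) = (0,2)
row: 4 vs 0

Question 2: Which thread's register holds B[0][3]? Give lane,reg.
12,0

c=3->g=3  r=0->t=0,b0=0
L=3*4+0=12  i=0=0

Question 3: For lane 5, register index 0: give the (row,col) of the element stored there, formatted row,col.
2,1

lane 5->5/4=1, 5 mod 4=1
i=0  r:2·1+0->2  c:1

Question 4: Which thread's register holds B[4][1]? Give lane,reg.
c=1->g=1  r=4->t=2,b0=0
L=1*4+2=6  i=0=0

6,0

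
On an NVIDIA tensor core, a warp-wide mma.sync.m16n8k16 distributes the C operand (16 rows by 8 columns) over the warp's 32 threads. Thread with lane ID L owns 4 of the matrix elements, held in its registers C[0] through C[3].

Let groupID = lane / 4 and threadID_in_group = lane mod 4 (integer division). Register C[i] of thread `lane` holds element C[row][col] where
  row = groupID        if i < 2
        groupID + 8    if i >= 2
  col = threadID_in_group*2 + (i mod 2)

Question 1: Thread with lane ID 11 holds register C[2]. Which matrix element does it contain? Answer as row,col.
L=11->g=11>>2=2, t=11&3=3
[2]->row 2+8=10  col 3·2+0=6

10,6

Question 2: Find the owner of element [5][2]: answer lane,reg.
21,0

r=5→G=5,rhi=0  c=2→T=1,p=0
L=5*4+1=21  i=0*2+0=0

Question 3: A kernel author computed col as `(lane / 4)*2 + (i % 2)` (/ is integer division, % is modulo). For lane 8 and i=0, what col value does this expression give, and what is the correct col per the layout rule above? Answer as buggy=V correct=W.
buggy=4 correct=0

`(lane / 4)*2 + (i % 2)`[8,0]=>4
lane 8: grp=2 (8/4), tig=0 (8%4)
i=0: r=2+0=2, c=0*2+0=0
col: 4 vs 0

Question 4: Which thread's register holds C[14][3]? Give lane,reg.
r:14=>grp=6,rB=1  c:3=>tig=1,lo=1
L=6*4+1=25  i=1*2+1=3

25,3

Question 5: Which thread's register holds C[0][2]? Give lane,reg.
r=0->g=0,rb=0  c=2->t=1,b0=0
L=0*4+1=1  i=0*2+0=0

1,0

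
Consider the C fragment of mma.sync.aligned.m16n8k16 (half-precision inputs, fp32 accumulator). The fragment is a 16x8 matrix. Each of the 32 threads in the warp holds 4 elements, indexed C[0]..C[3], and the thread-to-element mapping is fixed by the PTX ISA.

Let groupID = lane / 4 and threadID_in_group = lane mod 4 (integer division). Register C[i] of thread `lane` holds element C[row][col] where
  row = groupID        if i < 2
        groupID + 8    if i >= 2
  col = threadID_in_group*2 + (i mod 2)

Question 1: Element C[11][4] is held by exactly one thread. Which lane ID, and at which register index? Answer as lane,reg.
14,2

r=11⇒gr=3,Rb=1  c=4⇒th=2,odd=0
L=3*4+2=14  i=1*2+0=2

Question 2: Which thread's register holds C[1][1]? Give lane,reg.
r=1⇒gr=1,Rb=0  c=1⇒th=0,odd=1
L=1*4+0=4  i=0*2+1=1

4,1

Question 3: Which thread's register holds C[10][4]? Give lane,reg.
r=10⇒gr=2,Rb=1  c=4⇒th=2,odd=0
L=2*4+2=10  i=1*2+0=2

10,2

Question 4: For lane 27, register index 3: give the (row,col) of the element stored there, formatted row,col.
14,7

lane 27→27/4=6, 27 mod 4=3
i=3  r:6+8→14  c:2·3+1→7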